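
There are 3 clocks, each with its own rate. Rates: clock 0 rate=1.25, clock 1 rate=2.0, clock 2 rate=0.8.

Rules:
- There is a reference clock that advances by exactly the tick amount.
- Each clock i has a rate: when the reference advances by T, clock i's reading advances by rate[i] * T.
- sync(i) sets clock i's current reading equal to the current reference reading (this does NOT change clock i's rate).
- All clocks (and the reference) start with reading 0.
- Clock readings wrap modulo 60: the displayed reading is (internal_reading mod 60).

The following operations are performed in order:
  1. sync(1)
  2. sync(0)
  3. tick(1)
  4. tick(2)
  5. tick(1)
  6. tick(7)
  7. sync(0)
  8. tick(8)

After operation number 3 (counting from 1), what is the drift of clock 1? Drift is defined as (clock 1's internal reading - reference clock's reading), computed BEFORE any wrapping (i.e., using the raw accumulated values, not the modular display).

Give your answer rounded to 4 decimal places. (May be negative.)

After op 1 sync(1): ref=0.0000 raw=[0.0000 0.0000 0.0000]
After op 2 sync(0): ref=0.0000 raw=[0.0000 0.0000 0.0000]
After op 3 tick(1): ref=1.0000 raw=[1.2500 2.0000 0.8000]
Drift of clock 1 after op 3: 2.0000 - 1.0000 = 1.0000

Answer: 1.0000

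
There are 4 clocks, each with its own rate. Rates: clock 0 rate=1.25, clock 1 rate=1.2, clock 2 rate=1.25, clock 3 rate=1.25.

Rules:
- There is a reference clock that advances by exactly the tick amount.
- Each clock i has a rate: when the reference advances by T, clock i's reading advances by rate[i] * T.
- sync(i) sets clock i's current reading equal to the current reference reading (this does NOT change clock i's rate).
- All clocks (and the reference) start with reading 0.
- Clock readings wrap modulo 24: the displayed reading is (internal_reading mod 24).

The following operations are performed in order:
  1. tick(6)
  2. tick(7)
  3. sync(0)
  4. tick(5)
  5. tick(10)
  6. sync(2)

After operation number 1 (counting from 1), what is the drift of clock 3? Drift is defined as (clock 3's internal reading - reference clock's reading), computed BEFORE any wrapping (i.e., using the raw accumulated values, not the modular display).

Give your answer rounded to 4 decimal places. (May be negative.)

Answer: 1.5000

Derivation:
After op 1 tick(6): ref=6.0000 raw=[7.5000 7.2000 7.5000 7.5000]
Drift of clock 3 after op 1: 7.5000 - 6.0000 = 1.5000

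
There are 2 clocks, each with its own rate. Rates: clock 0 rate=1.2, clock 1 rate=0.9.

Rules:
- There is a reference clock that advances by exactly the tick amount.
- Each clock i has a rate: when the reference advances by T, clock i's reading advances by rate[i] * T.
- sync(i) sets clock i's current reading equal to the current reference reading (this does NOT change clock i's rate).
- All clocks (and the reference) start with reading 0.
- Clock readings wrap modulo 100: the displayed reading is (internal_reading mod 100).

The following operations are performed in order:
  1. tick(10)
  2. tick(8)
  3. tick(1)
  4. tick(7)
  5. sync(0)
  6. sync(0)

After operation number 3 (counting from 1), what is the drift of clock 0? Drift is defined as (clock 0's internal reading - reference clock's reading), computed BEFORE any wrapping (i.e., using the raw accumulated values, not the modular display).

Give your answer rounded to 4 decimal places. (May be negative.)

Answer: 3.8000

Derivation:
After op 1 tick(10): ref=10.0000 raw=[12.0000 9.0000]
After op 2 tick(8): ref=18.0000 raw=[21.6000 16.2000]
After op 3 tick(1): ref=19.0000 raw=[22.8000 17.1000]
Drift of clock 0 after op 3: 22.8000 - 19.0000 = 3.8000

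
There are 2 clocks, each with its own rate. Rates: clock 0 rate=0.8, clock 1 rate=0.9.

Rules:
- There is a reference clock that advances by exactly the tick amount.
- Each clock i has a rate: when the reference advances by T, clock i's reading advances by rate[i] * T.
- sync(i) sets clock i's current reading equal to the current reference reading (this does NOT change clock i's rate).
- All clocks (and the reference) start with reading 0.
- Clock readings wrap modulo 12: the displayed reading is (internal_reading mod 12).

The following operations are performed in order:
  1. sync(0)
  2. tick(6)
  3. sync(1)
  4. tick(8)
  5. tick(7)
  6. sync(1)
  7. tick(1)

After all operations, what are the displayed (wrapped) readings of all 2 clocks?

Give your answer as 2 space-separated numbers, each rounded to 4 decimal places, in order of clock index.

After op 1 sync(0): ref=0.0000 raw=[0.0000 0.0000]
After op 2 tick(6): ref=6.0000 raw=[4.8000 5.4000]
After op 3 sync(1): ref=6.0000 raw=[4.8000 6.0000]
After op 4 tick(8): ref=14.0000 raw=[11.2000 13.2000]
After op 5 tick(7): ref=21.0000 raw=[16.8000 19.5000]
After op 6 sync(1): ref=21.0000 raw=[16.8000 21.0000]
After op 7 tick(1): ref=22.0000 raw=[17.6000 21.9000]
Wrap final raw readings (mod 12): 17.6000 mod 12 = 5.6000; 21.9000 mod 12 = 9.9000

Answer: 5.6000 9.9000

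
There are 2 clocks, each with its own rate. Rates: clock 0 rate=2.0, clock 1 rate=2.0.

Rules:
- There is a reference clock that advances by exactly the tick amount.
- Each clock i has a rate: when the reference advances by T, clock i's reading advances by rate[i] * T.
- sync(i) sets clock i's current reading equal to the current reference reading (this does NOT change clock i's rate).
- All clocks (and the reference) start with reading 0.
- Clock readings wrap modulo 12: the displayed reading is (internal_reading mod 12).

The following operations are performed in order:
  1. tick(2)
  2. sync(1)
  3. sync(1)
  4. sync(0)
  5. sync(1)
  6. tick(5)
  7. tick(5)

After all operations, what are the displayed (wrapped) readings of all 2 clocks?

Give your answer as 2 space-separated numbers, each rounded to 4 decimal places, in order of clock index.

Answer: 10.0000 10.0000

Derivation:
After op 1 tick(2): ref=2.0000 raw=[4.0000 4.0000]
After op 2 sync(1): ref=2.0000 raw=[4.0000 2.0000]
After op 3 sync(1): ref=2.0000 raw=[4.0000 2.0000]
After op 4 sync(0): ref=2.0000 raw=[2.0000 2.0000]
After op 5 sync(1): ref=2.0000 raw=[2.0000 2.0000]
After op 6 tick(5): ref=7.0000 raw=[12.0000 12.0000]
After op 7 tick(5): ref=12.0000 raw=[22.0000 22.0000]
Wrap final raw readings (mod 12): 22.0000 mod 12 = 10.0000; 22.0000 mod 12 = 10.0000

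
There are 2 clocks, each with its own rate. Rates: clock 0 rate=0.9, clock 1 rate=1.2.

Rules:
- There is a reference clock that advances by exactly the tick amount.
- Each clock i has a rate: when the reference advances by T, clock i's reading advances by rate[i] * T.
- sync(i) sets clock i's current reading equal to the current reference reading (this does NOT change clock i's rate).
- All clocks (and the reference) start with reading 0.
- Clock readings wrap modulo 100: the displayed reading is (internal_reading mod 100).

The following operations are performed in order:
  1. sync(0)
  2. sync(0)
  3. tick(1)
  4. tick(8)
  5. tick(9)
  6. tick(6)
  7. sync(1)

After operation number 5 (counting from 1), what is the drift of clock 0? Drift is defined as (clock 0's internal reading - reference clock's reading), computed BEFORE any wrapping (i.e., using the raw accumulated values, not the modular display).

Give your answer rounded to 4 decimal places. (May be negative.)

After op 1 sync(0): ref=0.0000 raw=[0.0000 0.0000]
After op 2 sync(0): ref=0.0000 raw=[0.0000 0.0000]
After op 3 tick(1): ref=1.0000 raw=[0.9000 1.2000]
After op 4 tick(8): ref=9.0000 raw=[8.1000 10.8000]
After op 5 tick(9): ref=18.0000 raw=[16.2000 21.6000]
Drift of clock 0 after op 5: 16.2000 - 18.0000 = -1.8000

Answer: -1.8000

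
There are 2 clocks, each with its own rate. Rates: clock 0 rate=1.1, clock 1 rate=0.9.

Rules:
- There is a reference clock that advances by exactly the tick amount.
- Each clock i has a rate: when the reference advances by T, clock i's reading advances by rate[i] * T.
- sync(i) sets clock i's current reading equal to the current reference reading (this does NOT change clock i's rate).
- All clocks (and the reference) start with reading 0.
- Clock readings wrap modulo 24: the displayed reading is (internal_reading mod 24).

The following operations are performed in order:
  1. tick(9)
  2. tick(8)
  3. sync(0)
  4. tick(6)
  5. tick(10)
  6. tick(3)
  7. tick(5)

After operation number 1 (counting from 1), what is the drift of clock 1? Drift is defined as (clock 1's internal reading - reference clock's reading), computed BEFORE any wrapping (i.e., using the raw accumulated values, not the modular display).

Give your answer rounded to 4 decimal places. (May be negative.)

Answer: -0.9000

Derivation:
After op 1 tick(9): ref=9.0000 raw=[9.9000 8.1000]
Drift of clock 1 after op 1: 8.1000 - 9.0000 = -0.9000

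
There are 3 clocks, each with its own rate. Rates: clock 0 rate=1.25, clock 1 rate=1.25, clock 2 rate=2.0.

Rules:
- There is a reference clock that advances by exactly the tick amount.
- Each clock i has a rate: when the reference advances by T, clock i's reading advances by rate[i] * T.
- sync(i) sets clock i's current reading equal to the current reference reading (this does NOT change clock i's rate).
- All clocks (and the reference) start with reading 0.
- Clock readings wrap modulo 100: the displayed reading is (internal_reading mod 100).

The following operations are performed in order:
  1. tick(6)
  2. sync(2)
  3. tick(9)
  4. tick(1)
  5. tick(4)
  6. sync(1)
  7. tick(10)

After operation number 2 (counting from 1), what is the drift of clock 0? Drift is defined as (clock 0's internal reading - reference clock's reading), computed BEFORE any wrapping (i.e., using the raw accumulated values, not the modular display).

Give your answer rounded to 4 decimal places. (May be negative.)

After op 1 tick(6): ref=6.0000 raw=[7.5000 7.5000 12.0000]
After op 2 sync(2): ref=6.0000 raw=[7.5000 7.5000 6.0000]
Drift of clock 0 after op 2: 7.5000 - 6.0000 = 1.5000

Answer: 1.5000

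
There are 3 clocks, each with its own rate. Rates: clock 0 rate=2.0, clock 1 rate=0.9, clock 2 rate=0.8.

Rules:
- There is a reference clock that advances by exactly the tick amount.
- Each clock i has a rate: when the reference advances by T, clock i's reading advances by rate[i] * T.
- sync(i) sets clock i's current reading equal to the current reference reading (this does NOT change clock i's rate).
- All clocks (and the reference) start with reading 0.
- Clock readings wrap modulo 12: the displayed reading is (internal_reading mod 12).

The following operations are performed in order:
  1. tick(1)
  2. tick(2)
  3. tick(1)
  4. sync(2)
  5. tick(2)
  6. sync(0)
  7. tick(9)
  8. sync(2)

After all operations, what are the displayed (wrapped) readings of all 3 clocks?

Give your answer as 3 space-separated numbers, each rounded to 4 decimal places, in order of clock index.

Answer: 0.0000 1.5000 3.0000

Derivation:
After op 1 tick(1): ref=1.0000 raw=[2.0000 0.9000 0.8000]
After op 2 tick(2): ref=3.0000 raw=[6.0000 2.7000 2.4000]
After op 3 tick(1): ref=4.0000 raw=[8.0000 3.6000 3.2000]
After op 4 sync(2): ref=4.0000 raw=[8.0000 3.6000 4.0000]
After op 5 tick(2): ref=6.0000 raw=[12.0000 5.4000 5.6000]
After op 6 sync(0): ref=6.0000 raw=[6.0000 5.4000 5.6000]
After op 7 tick(9): ref=15.0000 raw=[24.0000 13.5000 12.8000]
After op 8 sync(2): ref=15.0000 raw=[24.0000 13.5000 15.0000]
Wrap final raw readings (mod 12): 24.0000 mod 12 = 0.0000; 13.5000 mod 12 = 1.5000; 15.0000 mod 12 = 3.0000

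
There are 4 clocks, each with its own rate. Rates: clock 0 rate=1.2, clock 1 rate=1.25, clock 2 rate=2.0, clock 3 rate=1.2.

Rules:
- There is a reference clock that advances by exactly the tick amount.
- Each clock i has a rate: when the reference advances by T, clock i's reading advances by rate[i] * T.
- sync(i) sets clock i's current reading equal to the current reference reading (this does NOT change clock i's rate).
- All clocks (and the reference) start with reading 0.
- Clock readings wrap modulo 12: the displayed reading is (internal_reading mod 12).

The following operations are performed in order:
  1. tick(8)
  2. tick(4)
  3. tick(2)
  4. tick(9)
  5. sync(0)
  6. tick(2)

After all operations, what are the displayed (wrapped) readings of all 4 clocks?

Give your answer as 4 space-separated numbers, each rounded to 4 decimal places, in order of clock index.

Answer: 1.4000 7.2500 2.0000 6.0000

Derivation:
After op 1 tick(8): ref=8.0000 raw=[9.6000 10.0000 16.0000 9.6000]
After op 2 tick(4): ref=12.0000 raw=[14.4000 15.0000 24.0000 14.4000]
After op 3 tick(2): ref=14.0000 raw=[16.8000 17.5000 28.0000 16.8000]
After op 4 tick(9): ref=23.0000 raw=[27.6000 28.7500 46.0000 27.6000]
After op 5 sync(0): ref=23.0000 raw=[23.0000 28.7500 46.0000 27.6000]
After op 6 tick(2): ref=25.0000 raw=[25.4000 31.2500 50.0000 30.0000]
Wrap final raw readings (mod 12): 25.4000 mod 12 = 1.4000; 31.2500 mod 12 = 7.2500; 50.0000 mod 12 = 2.0000; 30.0000 mod 12 = 6.0000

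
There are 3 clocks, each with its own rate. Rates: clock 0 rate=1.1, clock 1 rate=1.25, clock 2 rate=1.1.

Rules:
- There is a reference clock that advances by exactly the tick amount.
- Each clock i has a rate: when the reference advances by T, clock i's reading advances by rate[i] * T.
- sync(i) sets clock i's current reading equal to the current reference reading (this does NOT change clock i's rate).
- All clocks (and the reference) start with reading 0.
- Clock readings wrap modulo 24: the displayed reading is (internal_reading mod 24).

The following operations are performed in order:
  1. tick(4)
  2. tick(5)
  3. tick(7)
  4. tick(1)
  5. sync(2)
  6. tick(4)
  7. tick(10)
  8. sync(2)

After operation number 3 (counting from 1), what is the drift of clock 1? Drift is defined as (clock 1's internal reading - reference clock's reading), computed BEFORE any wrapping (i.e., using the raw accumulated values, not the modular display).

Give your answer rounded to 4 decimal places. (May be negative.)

After op 1 tick(4): ref=4.0000 raw=[4.4000 5.0000 4.4000]
After op 2 tick(5): ref=9.0000 raw=[9.9000 11.2500 9.9000]
After op 3 tick(7): ref=16.0000 raw=[17.6000 20.0000 17.6000]
Drift of clock 1 after op 3: 20.0000 - 16.0000 = 4.0000

Answer: 4.0000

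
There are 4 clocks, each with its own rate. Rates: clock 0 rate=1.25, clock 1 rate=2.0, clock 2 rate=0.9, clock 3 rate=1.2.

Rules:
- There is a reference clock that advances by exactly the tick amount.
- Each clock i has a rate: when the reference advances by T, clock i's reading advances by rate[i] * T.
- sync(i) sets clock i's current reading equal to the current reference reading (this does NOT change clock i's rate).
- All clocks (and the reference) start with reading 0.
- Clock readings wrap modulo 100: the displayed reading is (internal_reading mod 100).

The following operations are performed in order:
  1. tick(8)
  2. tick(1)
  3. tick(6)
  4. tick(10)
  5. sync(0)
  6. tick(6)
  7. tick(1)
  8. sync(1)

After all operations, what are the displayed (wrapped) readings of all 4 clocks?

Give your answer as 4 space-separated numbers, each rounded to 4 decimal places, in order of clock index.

Answer: 33.7500 32.0000 28.8000 38.4000

Derivation:
After op 1 tick(8): ref=8.0000 raw=[10.0000 16.0000 7.2000 9.6000]
After op 2 tick(1): ref=9.0000 raw=[11.2500 18.0000 8.1000 10.8000]
After op 3 tick(6): ref=15.0000 raw=[18.7500 30.0000 13.5000 18.0000]
After op 4 tick(10): ref=25.0000 raw=[31.2500 50.0000 22.5000 30.0000]
After op 5 sync(0): ref=25.0000 raw=[25.0000 50.0000 22.5000 30.0000]
After op 6 tick(6): ref=31.0000 raw=[32.5000 62.0000 27.9000 37.2000]
After op 7 tick(1): ref=32.0000 raw=[33.7500 64.0000 28.8000 38.4000]
After op 8 sync(1): ref=32.0000 raw=[33.7500 32.0000 28.8000 38.4000]
Wrap final raw readings (mod 100): 33.7500 mod 100 = 33.7500; 32.0000 mod 100 = 32.0000; 28.8000 mod 100 = 28.8000; 38.4000 mod 100 = 38.4000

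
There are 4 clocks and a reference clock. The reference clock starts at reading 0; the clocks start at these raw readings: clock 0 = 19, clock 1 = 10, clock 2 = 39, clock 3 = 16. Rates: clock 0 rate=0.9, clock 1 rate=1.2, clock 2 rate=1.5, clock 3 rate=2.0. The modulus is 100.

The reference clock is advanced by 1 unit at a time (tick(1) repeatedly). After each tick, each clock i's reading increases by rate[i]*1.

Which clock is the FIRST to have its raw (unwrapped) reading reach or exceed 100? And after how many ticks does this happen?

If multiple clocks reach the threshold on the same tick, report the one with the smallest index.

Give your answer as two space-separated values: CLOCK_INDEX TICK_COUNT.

Answer: 2 41

Derivation:
clock 0: start=19, rate=0.9, needs 100-19 = 81; ticks = ceil(81/0.9) = ceil(90.0000) = 90; reading at tick 90 = 19 + 0.9*90 = 100.0000
clock 1: start=10, rate=1.2, needs 100-10 = 90; ticks = ceil(90/1.2) = ceil(75.0000) = 75; reading at tick 75 = 10 + 1.2*75 = 100.0000
clock 2: start=39, rate=1.5, needs 100-39 = 61; ticks = ceil(61/1.5) = ceil(40.6667) = 41; reading at tick 41 = 39 + 1.5*41 = 100.5000
clock 3: start=16, rate=2.0, needs 100-16 = 84; ticks = ceil(84/2.0) = ceil(42.0000) = 42; reading at tick 42 = 16 + 2.0*42 = 100.0000
Minimum tick count = 41; winners = [2]; smallest index = 2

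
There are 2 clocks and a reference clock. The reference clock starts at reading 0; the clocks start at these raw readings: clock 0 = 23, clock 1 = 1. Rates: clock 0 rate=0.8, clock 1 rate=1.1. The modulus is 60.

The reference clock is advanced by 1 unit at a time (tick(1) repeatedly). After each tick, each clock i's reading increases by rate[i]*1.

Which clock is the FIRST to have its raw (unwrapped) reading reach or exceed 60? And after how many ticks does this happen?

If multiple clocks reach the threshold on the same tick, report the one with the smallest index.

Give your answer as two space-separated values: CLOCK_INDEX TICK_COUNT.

clock 0: start=23, rate=0.8, needs 60-23 = 37; ticks = ceil(37/0.8) = ceil(46.2500) = 47; reading at tick 47 = 23 + 0.8*47 = 60.6000
clock 1: start=1, rate=1.1, needs 60-1 = 59; ticks = ceil(59/1.1) = ceil(53.6364) = 54; reading at tick 54 = 1 + 1.1*54 = 60.4000
Minimum tick count = 47; winners = [0]; smallest index = 0

Answer: 0 47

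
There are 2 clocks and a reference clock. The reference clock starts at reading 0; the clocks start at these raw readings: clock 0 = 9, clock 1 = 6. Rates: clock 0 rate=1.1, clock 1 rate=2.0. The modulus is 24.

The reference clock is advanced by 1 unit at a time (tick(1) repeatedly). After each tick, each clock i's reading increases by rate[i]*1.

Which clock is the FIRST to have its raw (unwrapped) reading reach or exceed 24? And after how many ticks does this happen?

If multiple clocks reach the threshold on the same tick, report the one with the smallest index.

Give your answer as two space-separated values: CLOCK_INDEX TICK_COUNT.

clock 0: start=9, rate=1.1, needs 24-9 = 15; ticks = ceil(15/1.1) = ceil(13.6364) = 14; reading at tick 14 = 9 + 1.1*14 = 24.4000
clock 1: start=6, rate=2.0, needs 24-6 = 18; ticks = ceil(18/2.0) = ceil(9.0000) = 9; reading at tick 9 = 6 + 2.0*9 = 24.0000
Minimum tick count = 9; winners = [1]; smallest index = 1

Answer: 1 9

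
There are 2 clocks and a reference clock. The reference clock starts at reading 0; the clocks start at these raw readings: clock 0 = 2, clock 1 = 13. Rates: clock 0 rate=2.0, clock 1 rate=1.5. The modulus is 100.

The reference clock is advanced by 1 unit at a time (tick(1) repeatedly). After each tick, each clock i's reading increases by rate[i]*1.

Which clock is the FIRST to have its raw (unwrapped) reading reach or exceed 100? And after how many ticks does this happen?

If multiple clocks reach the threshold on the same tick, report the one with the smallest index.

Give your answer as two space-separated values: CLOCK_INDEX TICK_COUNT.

Answer: 0 49

Derivation:
clock 0: start=2, rate=2.0, needs 100-2 = 98; ticks = ceil(98/2.0) = ceil(49.0000) = 49; reading at tick 49 = 2 + 2.0*49 = 100.0000
clock 1: start=13, rate=1.5, needs 100-13 = 87; ticks = ceil(87/1.5) = ceil(58.0000) = 58; reading at tick 58 = 13 + 1.5*58 = 100.0000
Minimum tick count = 49; winners = [0]; smallest index = 0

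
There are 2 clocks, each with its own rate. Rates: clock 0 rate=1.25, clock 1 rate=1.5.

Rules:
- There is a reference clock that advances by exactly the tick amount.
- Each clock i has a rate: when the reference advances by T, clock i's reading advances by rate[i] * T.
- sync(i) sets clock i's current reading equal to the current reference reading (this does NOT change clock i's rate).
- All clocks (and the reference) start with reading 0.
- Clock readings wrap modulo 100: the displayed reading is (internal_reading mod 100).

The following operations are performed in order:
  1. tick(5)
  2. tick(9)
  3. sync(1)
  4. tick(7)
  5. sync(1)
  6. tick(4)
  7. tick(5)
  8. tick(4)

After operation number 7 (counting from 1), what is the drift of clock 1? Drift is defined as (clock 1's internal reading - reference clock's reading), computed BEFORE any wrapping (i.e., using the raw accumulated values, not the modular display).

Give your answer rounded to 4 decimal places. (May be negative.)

Answer: 4.5000

Derivation:
After op 1 tick(5): ref=5.0000 raw=[6.2500 7.5000]
After op 2 tick(9): ref=14.0000 raw=[17.5000 21.0000]
After op 3 sync(1): ref=14.0000 raw=[17.5000 14.0000]
After op 4 tick(7): ref=21.0000 raw=[26.2500 24.5000]
After op 5 sync(1): ref=21.0000 raw=[26.2500 21.0000]
After op 6 tick(4): ref=25.0000 raw=[31.2500 27.0000]
After op 7 tick(5): ref=30.0000 raw=[37.5000 34.5000]
Drift of clock 1 after op 7: 34.5000 - 30.0000 = 4.5000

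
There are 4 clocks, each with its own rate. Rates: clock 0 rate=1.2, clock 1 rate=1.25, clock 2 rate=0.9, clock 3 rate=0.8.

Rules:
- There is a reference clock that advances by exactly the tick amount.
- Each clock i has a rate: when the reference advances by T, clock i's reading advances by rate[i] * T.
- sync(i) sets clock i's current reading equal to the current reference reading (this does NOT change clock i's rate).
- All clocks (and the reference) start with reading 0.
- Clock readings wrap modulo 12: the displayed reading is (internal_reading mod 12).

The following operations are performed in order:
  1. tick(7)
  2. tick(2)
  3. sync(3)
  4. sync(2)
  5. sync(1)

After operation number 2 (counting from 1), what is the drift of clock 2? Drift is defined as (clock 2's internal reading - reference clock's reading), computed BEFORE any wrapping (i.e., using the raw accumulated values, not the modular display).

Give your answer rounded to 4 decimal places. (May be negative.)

Answer: -0.9000

Derivation:
After op 1 tick(7): ref=7.0000 raw=[8.4000 8.7500 6.3000 5.6000]
After op 2 tick(2): ref=9.0000 raw=[10.8000 11.2500 8.1000 7.2000]
Drift of clock 2 after op 2: 8.1000 - 9.0000 = -0.9000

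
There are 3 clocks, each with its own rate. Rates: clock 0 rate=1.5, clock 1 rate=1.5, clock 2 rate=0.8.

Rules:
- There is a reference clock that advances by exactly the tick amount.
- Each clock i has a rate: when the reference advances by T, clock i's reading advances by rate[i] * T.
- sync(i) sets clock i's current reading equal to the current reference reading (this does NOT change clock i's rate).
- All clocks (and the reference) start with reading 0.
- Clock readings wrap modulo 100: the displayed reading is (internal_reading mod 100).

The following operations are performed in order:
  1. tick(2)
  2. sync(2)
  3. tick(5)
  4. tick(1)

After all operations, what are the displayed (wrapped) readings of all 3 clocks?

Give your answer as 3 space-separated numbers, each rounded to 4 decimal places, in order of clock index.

Answer: 12.0000 12.0000 6.8000

Derivation:
After op 1 tick(2): ref=2.0000 raw=[3.0000 3.0000 1.6000]
After op 2 sync(2): ref=2.0000 raw=[3.0000 3.0000 2.0000]
After op 3 tick(5): ref=7.0000 raw=[10.5000 10.5000 6.0000]
After op 4 tick(1): ref=8.0000 raw=[12.0000 12.0000 6.8000]
Wrap final raw readings (mod 100): 12.0000 mod 100 = 12.0000; 12.0000 mod 100 = 12.0000; 6.8000 mod 100 = 6.8000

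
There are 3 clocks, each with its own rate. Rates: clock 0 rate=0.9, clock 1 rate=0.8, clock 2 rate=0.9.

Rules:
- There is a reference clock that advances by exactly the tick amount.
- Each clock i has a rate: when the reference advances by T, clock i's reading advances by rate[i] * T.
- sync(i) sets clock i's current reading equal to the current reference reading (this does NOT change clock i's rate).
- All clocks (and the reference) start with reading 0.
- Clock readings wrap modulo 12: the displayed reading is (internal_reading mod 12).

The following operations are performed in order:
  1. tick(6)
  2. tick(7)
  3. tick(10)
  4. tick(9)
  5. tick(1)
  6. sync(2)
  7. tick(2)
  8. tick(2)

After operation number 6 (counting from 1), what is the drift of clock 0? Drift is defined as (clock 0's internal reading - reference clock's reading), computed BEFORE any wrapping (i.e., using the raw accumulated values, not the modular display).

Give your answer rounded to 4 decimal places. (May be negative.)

Answer: -3.3000

Derivation:
After op 1 tick(6): ref=6.0000 raw=[5.4000 4.8000 5.4000]
After op 2 tick(7): ref=13.0000 raw=[11.7000 10.4000 11.7000]
After op 3 tick(10): ref=23.0000 raw=[20.7000 18.4000 20.7000]
After op 4 tick(9): ref=32.0000 raw=[28.8000 25.6000 28.8000]
After op 5 tick(1): ref=33.0000 raw=[29.7000 26.4000 29.7000]
After op 6 sync(2): ref=33.0000 raw=[29.7000 26.4000 33.0000]
Drift of clock 0 after op 6: 29.7000 - 33.0000 = -3.3000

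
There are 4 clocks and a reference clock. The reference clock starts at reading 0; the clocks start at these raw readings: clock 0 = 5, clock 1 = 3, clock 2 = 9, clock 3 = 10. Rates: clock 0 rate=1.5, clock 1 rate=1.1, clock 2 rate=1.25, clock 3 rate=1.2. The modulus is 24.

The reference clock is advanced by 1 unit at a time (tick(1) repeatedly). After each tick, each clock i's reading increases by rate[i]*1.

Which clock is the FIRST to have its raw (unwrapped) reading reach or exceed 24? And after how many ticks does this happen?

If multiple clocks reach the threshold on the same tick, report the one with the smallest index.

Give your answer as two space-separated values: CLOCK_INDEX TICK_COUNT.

Answer: 2 12

Derivation:
clock 0: start=5, rate=1.5, needs 24-5 = 19; ticks = ceil(19/1.5) = ceil(12.6667) = 13; reading at tick 13 = 5 + 1.5*13 = 24.5000
clock 1: start=3, rate=1.1, needs 24-3 = 21; ticks = ceil(21/1.1) = ceil(19.0909) = 20; reading at tick 20 = 3 + 1.1*20 = 25.0000
clock 2: start=9, rate=1.25, needs 24-9 = 15; ticks = ceil(15/1.25) = ceil(12.0000) = 12; reading at tick 12 = 9 + 1.25*12 = 24.0000
clock 3: start=10, rate=1.2, needs 24-10 = 14; ticks = ceil(14/1.2) = ceil(11.6667) = 12; reading at tick 12 = 10 + 1.2*12 = 24.4000
Minimum tick count = 12; winners = [2, 3]; smallest index = 2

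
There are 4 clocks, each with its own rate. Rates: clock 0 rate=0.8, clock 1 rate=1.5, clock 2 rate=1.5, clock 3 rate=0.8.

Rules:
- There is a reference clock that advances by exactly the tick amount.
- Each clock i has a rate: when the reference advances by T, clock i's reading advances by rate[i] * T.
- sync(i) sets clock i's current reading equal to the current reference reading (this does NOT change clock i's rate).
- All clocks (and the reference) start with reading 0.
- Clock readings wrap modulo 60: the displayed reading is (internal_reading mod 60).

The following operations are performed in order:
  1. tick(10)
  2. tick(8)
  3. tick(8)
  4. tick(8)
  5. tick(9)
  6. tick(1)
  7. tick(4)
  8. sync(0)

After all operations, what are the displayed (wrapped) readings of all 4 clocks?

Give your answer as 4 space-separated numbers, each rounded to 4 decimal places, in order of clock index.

After op 1 tick(10): ref=10.0000 raw=[8.0000 15.0000 15.0000 8.0000]
After op 2 tick(8): ref=18.0000 raw=[14.4000 27.0000 27.0000 14.4000]
After op 3 tick(8): ref=26.0000 raw=[20.8000 39.0000 39.0000 20.8000]
After op 4 tick(8): ref=34.0000 raw=[27.2000 51.0000 51.0000 27.2000]
After op 5 tick(9): ref=43.0000 raw=[34.4000 64.5000 64.5000 34.4000]
After op 6 tick(1): ref=44.0000 raw=[35.2000 66.0000 66.0000 35.2000]
After op 7 tick(4): ref=48.0000 raw=[38.4000 72.0000 72.0000 38.4000]
After op 8 sync(0): ref=48.0000 raw=[48.0000 72.0000 72.0000 38.4000]
Wrap final raw readings (mod 60): 48.0000 mod 60 = 48.0000; 72.0000 mod 60 = 12.0000; 72.0000 mod 60 = 12.0000; 38.4000 mod 60 = 38.4000

Answer: 48.0000 12.0000 12.0000 38.4000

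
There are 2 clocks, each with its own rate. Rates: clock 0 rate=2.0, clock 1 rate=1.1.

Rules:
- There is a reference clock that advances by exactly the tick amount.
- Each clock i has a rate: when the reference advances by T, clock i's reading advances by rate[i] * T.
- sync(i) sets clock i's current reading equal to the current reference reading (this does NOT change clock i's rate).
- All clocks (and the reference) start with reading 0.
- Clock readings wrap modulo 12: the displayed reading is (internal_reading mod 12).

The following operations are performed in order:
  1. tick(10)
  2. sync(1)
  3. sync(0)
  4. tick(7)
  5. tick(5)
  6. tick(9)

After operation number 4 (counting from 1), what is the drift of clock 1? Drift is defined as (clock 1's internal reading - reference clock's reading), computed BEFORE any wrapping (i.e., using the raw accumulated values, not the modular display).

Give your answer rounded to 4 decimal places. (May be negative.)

Answer: 0.7000

Derivation:
After op 1 tick(10): ref=10.0000 raw=[20.0000 11.0000]
After op 2 sync(1): ref=10.0000 raw=[20.0000 10.0000]
After op 3 sync(0): ref=10.0000 raw=[10.0000 10.0000]
After op 4 tick(7): ref=17.0000 raw=[24.0000 17.7000]
Drift of clock 1 after op 4: 17.7000 - 17.0000 = 0.7000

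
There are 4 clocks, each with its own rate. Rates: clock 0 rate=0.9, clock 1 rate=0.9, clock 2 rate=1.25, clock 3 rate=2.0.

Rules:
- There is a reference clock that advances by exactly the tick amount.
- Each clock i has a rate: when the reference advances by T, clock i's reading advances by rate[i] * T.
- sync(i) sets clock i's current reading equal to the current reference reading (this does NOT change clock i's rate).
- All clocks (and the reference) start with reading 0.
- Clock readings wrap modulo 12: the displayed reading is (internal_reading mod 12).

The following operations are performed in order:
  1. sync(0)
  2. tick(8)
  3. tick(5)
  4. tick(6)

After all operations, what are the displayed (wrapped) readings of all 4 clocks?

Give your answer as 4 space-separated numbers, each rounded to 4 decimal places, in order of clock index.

Answer: 5.1000 5.1000 11.7500 2.0000

Derivation:
After op 1 sync(0): ref=0.0000 raw=[0.0000 0.0000 0.0000 0.0000]
After op 2 tick(8): ref=8.0000 raw=[7.2000 7.2000 10.0000 16.0000]
After op 3 tick(5): ref=13.0000 raw=[11.7000 11.7000 16.2500 26.0000]
After op 4 tick(6): ref=19.0000 raw=[17.1000 17.1000 23.7500 38.0000]
Wrap final raw readings (mod 12): 17.1000 mod 12 = 5.1000; 17.1000 mod 12 = 5.1000; 23.7500 mod 12 = 11.7500; 38.0000 mod 12 = 2.0000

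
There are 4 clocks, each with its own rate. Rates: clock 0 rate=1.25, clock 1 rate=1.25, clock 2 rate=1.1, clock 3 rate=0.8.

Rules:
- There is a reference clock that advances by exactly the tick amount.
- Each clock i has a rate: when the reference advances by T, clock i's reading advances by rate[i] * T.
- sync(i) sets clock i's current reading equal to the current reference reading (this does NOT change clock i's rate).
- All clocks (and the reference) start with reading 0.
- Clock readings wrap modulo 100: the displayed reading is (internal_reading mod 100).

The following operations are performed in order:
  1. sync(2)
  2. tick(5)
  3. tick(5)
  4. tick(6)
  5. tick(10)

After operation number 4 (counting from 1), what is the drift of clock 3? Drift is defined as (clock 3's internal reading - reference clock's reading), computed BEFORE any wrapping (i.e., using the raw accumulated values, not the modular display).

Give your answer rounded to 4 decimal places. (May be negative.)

After op 1 sync(2): ref=0.0000 raw=[0.0000 0.0000 0.0000 0.0000]
After op 2 tick(5): ref=5.0000 raw=[6.2500 6.2500 5.5000 4.0000]
After op 3 tick(5): ref=10.0000 raw=[12.5000 12.5000 11.0000 8.0000]
After op 4 tick(6): ref=16.0000 raw=[20.0000 20.0000 17.6000 12.8000]
Drift of clock 3 after op 4: 12.8000 - 16.0000 = -3.2000

Answer: -3.2000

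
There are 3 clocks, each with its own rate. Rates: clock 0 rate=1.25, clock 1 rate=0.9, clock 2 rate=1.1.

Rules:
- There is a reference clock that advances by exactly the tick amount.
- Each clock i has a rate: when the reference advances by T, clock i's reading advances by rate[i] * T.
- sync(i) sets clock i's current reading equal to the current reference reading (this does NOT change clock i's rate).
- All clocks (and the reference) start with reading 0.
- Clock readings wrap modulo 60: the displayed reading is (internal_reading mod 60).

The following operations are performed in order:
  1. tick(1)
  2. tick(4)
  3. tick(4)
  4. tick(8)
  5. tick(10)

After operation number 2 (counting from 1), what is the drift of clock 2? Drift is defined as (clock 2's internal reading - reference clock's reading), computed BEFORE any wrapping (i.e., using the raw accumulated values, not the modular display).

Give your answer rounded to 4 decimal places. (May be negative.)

Answer: 0.5000

Derivation:
After op 1 tick(1): ref=1.0000 raw=[1.2500 0.9000 1.1000]
After op 2 tick(4): ref=5.0000 raw=[6.2500 4.5000 5.5000]
Drift of clock 2 after op 2: 5.5000 - 5.0000 = 0.5000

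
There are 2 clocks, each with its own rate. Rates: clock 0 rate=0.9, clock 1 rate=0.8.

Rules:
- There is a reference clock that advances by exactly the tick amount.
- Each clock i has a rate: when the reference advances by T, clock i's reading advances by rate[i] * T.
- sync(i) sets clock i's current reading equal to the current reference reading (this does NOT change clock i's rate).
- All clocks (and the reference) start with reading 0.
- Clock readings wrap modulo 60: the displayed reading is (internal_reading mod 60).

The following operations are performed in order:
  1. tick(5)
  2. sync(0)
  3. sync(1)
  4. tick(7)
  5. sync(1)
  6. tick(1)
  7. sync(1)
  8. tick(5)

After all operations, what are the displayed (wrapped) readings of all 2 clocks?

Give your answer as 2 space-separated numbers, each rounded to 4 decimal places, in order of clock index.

After op 1 tick(5): ref=5.0000 raw=[4.5000 4.0000]
After op 2 sync(0): ref=5.0000 raw=[5.0000 4.0000]
After op 3 sync(1): ref=5.0000 raw=[5.0000 5.0000]
After op 4 tick(7): ref=12.0000 raw=[11.3000 10.6000]
After op 5 sync(1): ref=12.0000 raw=[11.3000 12.0000]
After op 6 tick(1): ref=13.0000 raw=[12.2000 12.8000]
After op 7 sync(1): ref=13.0000 raw=[12.2000 13.0000]
After op 8 tick(5): ref=18.0000 raw=[16.7000 17.0000]
Wrap final raw readings (mod 60): 16.7000 mod 60 = 16.7000; 17.0000 mod 60 = 17.0000

Answer: 16.7000 17.0000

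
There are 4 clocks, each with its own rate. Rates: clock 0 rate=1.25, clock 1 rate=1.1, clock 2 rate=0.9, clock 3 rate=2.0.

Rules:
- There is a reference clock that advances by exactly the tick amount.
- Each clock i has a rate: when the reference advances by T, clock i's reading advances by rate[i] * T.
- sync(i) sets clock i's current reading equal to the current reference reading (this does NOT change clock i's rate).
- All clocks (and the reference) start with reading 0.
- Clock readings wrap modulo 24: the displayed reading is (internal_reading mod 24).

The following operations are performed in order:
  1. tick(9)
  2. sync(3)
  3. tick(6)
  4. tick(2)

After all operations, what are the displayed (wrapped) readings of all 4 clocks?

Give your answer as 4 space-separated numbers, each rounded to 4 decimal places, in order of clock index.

After op 1 tick(9): ref=9.0000 raw=[11.2500 9.9000 8.1000 18.0000]
After op 2 sync(3): ref=9.0000 raw=[11.2500 9.9000 8.1000 9.0000]
After op 3 tick(6): ref=15.0000 raw=[18.7500 16.5000 13.5000 21.0000]
After op 4 tick(2): ref=17.0000 raw=[21.2500 18.7000 15.3000 25.0000]
Wrap final raw readings (mod 24): 21.2500 mod 24 = 21.2500; 18.7000 mod 24 = 18.7000; 15.3000 mod 24 = 15.3000; 25.0000 mod 24 = 1.0000

Answer: 21.2500 18.7000 15.3000 1.0000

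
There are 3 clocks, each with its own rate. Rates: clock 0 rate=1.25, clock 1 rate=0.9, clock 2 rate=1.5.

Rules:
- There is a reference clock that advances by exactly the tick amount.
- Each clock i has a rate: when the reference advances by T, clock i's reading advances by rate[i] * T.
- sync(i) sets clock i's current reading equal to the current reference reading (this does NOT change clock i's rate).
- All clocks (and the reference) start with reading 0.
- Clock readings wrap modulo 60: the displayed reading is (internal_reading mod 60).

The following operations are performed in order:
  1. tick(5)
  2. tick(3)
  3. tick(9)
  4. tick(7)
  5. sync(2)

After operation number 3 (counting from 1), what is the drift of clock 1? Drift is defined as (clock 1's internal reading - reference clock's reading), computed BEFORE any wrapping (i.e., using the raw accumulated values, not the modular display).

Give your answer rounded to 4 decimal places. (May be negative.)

Answer: -1.7000

Derivation:
After op 1 tick(5): ref=5.0000 raw=[6.2500 4.5000 7.5000]
After op 2 tick(3): ref=8.0000 raw=[10.0000 7.2000 12.0000]
After op 3 tick(9): ref=17.0000 raw=[21.2500 15.3000 25.5000]
Drift of clock 1 after op 3: 15.3000 - 17.0000 = -1.7000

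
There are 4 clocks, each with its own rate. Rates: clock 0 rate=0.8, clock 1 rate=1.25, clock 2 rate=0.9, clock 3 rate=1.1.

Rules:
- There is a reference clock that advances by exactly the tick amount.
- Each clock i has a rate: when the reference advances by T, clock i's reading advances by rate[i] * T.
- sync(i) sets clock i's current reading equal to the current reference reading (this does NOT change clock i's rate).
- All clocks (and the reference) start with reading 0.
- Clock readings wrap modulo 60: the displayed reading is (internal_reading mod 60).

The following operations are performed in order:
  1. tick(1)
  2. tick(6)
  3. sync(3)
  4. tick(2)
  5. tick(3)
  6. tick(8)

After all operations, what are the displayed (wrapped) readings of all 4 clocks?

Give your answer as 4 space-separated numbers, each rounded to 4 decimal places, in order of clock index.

Answer: 16.0000 25.0000 18.0000 21.3000

Derivation:
After op 1 tick(1): ref=1.0000 raw=[0.8000 1.2500 0.9000 1.1000]
After op 2 tick(6): ref=7.0000 raw=[5.6000 8.7500 6.3000 7.7000]
After op 3 sync(3): ref=7.0000 raw=[5.6000 8.7500 6.3000 7.0000]
After op 4 tick(2): ref=9.0000 raw=[7.2000 11.2500 8.1000 9.2000]
After op 5 tick(3): ref=12.0000 raw=[9.6000 15.0000 10.8000 12.5000]
After op 6 tick(8): ref=20.0000 raw=[16.0000 25.0000 18.0000 21.3000]
Wrap final raw readings (mod 60): 16.0000 mod 60 = 16.0000; 25.0000 mod 60 = 25.0000; 18.0000 mod 60 = 18.0000; 21.3000 mod 60 = 21.3000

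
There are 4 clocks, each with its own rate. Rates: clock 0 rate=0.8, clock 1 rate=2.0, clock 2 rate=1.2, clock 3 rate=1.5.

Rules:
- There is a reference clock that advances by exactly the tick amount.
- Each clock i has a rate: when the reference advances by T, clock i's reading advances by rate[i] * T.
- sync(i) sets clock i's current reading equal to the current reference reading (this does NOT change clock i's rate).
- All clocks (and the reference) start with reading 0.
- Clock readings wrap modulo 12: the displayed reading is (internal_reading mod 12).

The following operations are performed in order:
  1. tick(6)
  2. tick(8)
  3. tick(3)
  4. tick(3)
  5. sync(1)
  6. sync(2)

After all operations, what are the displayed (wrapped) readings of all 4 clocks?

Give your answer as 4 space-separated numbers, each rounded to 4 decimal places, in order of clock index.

Answer: 4.0000 8.0000 8.0000 6.0000

Derivation:
After op 1 tick(6): ref=6.0000 raw=[4.8000 12.0000 7.2000 9.0000]
After op 2 tick(8): ref=14.0000 raw=[11.2000 28.0000 16.8000 21.0000]
After op 3 tick(3): ref=17.0000 raw=[13.6000 34.0000 20.4000 25.5000]
After op 4 tick(3): ref=20.0000 raw=[16.0000 40.0000 24.0000 30.0000]
After op 5 sync(1): ref=20.0000 raw=[16.0000 20.0000 24.0000 30.0000]
After op 6 sync(2): ref=20.0000 raw=[16.0000 20.0000 20.0000 30.0000]
Wrap final raw readings (mod 12): 16.0000 mod 12 = 4.0000; 20.0000 mod 12 = 8.0000; 20.0000 mod 12 = 8.0000; 30.0000 mod 12 = 6.0000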